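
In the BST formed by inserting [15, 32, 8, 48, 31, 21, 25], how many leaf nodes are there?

Tree built from: [15, 32, 8, 48, 31, 21, 25]
Tree (level-order array): [15, 8, 32, None, None, 31, 48, 21, None, None, None, None, 25]
Rule: A leaf has 0 children.
Per-node child counts:
  node 15: 2 child(ren)
  node 8: 0 child(ren)
  node 32: 2 child(ren)
  node 31: 1 child(ren)
  node 21: 1 child(ren)
  node 25: 0 child(ren)
  node 48: 0 child(ren)
Matching nodes: [8, 25, 48]
Count of leaf nodes: 3


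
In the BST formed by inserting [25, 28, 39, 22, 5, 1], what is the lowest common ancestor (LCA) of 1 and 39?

Tree insertion order: [25, 28, 39, 22, 5, 1]
Tree (level-order array): [25, 22, 28, 5, None, None, 39, 1]
In a BST, the LCA of p=1, q=39 is the first node v on the
root-to-leaf path with p <= v <= q (go left if both < v, right if both > v).
Walk from root:
  at 25: 1 <= 25 <= 39, this is the LCA
LCA = 25


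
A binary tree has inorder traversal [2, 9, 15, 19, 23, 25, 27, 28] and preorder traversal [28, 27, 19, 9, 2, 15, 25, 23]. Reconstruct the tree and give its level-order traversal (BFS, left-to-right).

Inorder:  [2, 9, 15, 19, 23, 25, 27, 28]
Preorder: [28, 27, 19, 9, 2, 15, 25, 23]
Algorithm: preorder visits root first, so consume preorder in order;
for each root, split the current inorder slice at that value into
left-subtree inorder and right-subtree inorder, then recurse.
Recursive splits:
  root=28; inorder splits into left=[2, 9, 15, 19, 23, 25, 27], right=[]
  root=27; inorder splits into left=[2, 9, 15, 19, 23, 25], right=[]
  root=19; inorder splits into left=[2, 9, 15], right=[23, 25]
  root=9; inorder splits into left=[2], right=[15]
  root=2; inorder splits into left=[], right=[]
  root=15; inorder splits into left=[], right=[]
  root=25; inorder splits into left=[23], right=[]
  root=23; inorder splits into left=[], right=[]
Reconstructed level-order: [28, 27, 19, 9, 25, 2, 15, 23]


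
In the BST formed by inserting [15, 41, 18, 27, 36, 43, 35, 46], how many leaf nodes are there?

Tree built from: [15, 41, 18, 27, 36, 43, 35, 46]
Tree (level-order array): [15, None, 41, 18, 43, None, 27, None, 46, None, 36, None, None, 35]
Rule: A leaf has 0 children.
Per-node child counts:
  node 15: 1 child(ren)
  node 41: 2 child(ren)
  node 18: 1 child(ren)
  node 27: 1 child(ren)
  node 36: 1 child(ren)
  node 35: 0 child(ren)
  node 43: 1 child(ren)
  node 46: 0 child(ren)
Matching nodes: [35, 46]
Count of leaf nodes: 2


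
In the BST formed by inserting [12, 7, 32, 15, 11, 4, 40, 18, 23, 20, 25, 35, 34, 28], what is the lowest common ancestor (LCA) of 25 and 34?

Tree insertion order: [12, 7, 32, 15, 11, 4, 40, 18, 23, 20, 25, 35, 34, 28]
Tree (level-order array): [12, 7, 32, 4, 11, 15, 40, None, None, None, None, None, 18, 35, None, None, 23, 34, None, 20, 25, None, None, None, None, None, 28]
In a BST, the LCA of p=25, q=34 is the first node v on the
root-to-leaf path with p <= v <= q (go left if both < v, right if both > v).
Walk from root:
  at 12: both 25 and 34 > 12, go right
  at 32: 25 <= 32 <= 34, this is the LCA
LCA = 32


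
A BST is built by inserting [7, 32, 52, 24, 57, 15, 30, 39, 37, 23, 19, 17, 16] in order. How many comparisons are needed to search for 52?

Search path for 52: 7 -> 32 -> 52
Found: True
Comparisons: 3


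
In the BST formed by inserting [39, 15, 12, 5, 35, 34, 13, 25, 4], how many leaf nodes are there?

Tree built from: [39, 15, 12, 5, 35, 34, 13, 25, 4]
Tree (level-order array): [39, 15, None, 12, 35, 5, 13, 34, None, 4, None, None, None, 25]
Rule: A leaf has 0 children.
Per-node child counts:
  node 39: 1 child(ren)
  node 15: 2 child(ren)
  node 12: 2 child(ren)
  node 5: 1 child(ren)
  node 4: 0 child(ren)
  node 13: 0 child(ren)
  node 35: 1 child(ren)
  node 34: 1 child(ren)
  node 25: 0 child(ren)
Matching nodes: [4, 13, 25]
Count of leaf nodes: 3


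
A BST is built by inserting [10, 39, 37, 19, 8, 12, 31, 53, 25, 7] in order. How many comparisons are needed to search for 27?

Search path for 27: 10 -> 39 -> 37 -> 19 -> 31 -> 25
Found: False
Comparisons: 6


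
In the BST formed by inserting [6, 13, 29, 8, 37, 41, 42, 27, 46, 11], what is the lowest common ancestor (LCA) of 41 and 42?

Tree insertion order: [6, 13, 29, 8, 37, 41, 42, 27, 46, 11]
Tree (level-order array): [6, None, 13, 8, 29, None, 11, 27, 37, None, None, None, None, None, 41, None, 42, None, 46]
In a BST, the LCA of p=41, q=42 is the first node v on the
root-to-leaf path with p <= v <= q (go left if both < v, right if both > v).
Walk from root:
  at 6: both 41 and 42 > 6, go right
  at 13: both 41 and 42 > 13, go right
  at 29: both 41 and 42 > 29, go right
  at 37: both 41 and 42 > 37, go right
  at 41: 41 <= 41 <= 42, this is the LCA
LCA = 41


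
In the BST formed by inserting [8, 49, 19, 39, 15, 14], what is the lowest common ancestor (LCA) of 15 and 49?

Tree insertion order: [8, 49, 19, 39, 15, 14]
Tree (level-order array): [8, None, 49, 19, None, 15, 39, 14]
In a BST, the LCA of p=15, q=49 is the first node v on the
root-to-leaf path with p <= v <= q (go left if both < v, right if both > v).
Walk from root:
  at 8: both 15 and 49 > 8, go right
  at 49: 15 <= 49 <= 49, this is the LCA
LCA = 49


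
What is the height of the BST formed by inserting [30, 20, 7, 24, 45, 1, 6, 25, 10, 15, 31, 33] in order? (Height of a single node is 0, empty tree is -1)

Insertion order: [30, 20, 7, 24, 45, 1, 6, 25, 10, 15, 31, 33]
Tree (level-order array): [30, 20, 45, 7, 24, 31, None, 1, 10, None, 25, None, 33, None, 6, None, 15]
Compute height bottom-up (empty subtree = -1):
  height(6) = 1 + max(-1, -1) = 0
  height(1) = 1 + max(-1, 0) = 1
  height(15) = 1 + max(-1, -1) = 0
  height(10) = 1 + max(-1, 0) = 1
  height(7) = 1 + max(1, 1) = 2
  height(25) = 1 + max(-1, -1) = 0
  height(24) = 1 + max(-1, 0) = 1
  height(20) = 1 + max(2, 1) = 3
  height(33) = 1 + max(-1, -1) = 0
  height(31) = 1 + max(-1, 0) = 1
  height(45) = 1 + max(1, -1) = 2
  height(30) = 1 + max(3, 2) = 4
Height = 4


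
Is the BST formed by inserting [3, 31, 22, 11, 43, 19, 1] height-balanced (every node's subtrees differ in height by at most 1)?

Tree (level-order array): [3, 1, 31, None, None, 22, 43, 11, None, None, None, None, 19]
Definition: a tree is height-balanced if, at every node, |h(left) - h(right)| <= 1 (empty subtree has height -1).
Bottom-up per-node check:
  node 1: h_left=-1, h_right=-1, diff=0 [OK], height=0
  node 19: h_left=-1, h_right=-1, diff=0 [OK], height=0
  node 11: h_left=-1, h_right=0, diff=1 [OK], height=1
  node 22: h_left=1, h_right=-1, diff=2 [FAIL (|1--1|=2 > 1)], height=2
  node 43: h_left=-1, h_right=-1, diff=0 [OK], height=0
  node 31: h_left=2, h_right=0, diff=2 [FAIL (|2-0|=2 > 1)], height=3
  node 3: h_left=0, h_right=3, diff=3 [FAIL (|0-3|=3 > 1)], height=4
Node 22 violates the condition: |1 - -1| = 2 > 1.
Result: Not balanced


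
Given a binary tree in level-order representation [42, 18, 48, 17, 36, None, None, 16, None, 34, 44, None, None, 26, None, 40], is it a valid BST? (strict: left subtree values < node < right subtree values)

Level-order array: [42, 18, 48, 17, 36, None, None, 16, None, 34, 44, None, None, 26, None, 40]
Validate using subtree bounds (lo, hi): at each node, require lo < value < hi,
then recurse left with hi=value and right with lo=value.
Preorder trace (stopping at first violation):
  at node 42 with bounds (-inf, +inf): OK
  at node 18 with bounds (-inf, 42): OK
  at node 17 with bounds (-inf, 18): OK
  at node 16 with bounds (-inf, 17): OK
  at node 36 with bounds (18, 42): OK
  at node 34 with bounds (18, 36): OK
  at node 26 with bounds (18, 34): OK
  at node 44 with bounds (36, 42): VIOLATION
Node 44 violates its bound: not (36 < 44 < 42).
Result: Not a valid BST


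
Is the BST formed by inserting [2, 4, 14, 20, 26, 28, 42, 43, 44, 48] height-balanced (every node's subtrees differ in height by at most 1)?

Tree (level-order array): [2, None, 4, None, 14, None, 20, None, 26, None, 28, None, 42, None, 43, None, 44, None, 48]
Definition: a tree is height-balanced if, at every node, |h(left) - h(right)| <= 1 (empty subtree has height -1).
Bottom-up per-node check:
  node 48: h_left=-1, h_right=-1, diff=0 [OK], height=0
  node 44: h_left=-1, h_right=0, diff=1 [OK], height=1
  node 43: h_left=-1, h_right=1, diff=2 [FAIL (|-1-1|=2 > 1)], height=2
  node 42: h_left=-1, h_right=2, diff=3 [FAIL (|-1-2|=3 > 1)], height=3
  node 28: h_left=-1, h_right=3, diff=4 [FAIL (|-1-3|=4 > 1)], height=4
  node 26: h_left=-1, h_right=4, diff=5 [FAIL (|-1-4|=5 > 1)], height=5
  node 20: h_left=-1, h_right=5, diff=6 [FAIL (|-1-5|=6 > 1)], height=6
  node 14: h_left=-1, h_right=6, diff=7 [FAIL (|-1-6|=7 > 1)], height=7
  node 4: h_left=-1, h_right=7, diff=8 [FAIL (|-1-7|=8 > 1)], height=8
  node 2: h_left=-1, h_right=8, diff=9 [FAIL (|-1-8|=9 > 1)], height=9
Node 43 violates the condition: |-1 - 1| = 2 > 1.
Result: Not balanced


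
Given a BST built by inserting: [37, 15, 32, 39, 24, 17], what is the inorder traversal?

Tree insertion order: [37, 15, 32, 39, 24, 17]
Tree (level-order array): [37, 15, 39, None, 32, None, None, 24, None, 17]
Inorder traversal: [15, 17, 24, 32, 37, 39]


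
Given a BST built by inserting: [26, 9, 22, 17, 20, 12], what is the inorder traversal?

Tree insertion order: [26, 9, 22, 17, 20, 12]
Tree (level-order array): [26, 9, None, None, 22, 17, None, 12, 20]
Inorder traversal: [9, 12, 17, 20, 22, 26]


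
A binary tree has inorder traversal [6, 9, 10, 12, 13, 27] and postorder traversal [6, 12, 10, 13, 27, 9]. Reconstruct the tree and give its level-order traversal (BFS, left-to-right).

Inorder:   [6, 9, 10, 12, 13, 27]
Postorder: [6, 12, 10, 13, 27, 9]
Algorithm: postorder visits root last, so walk postorder right-to-left;
each value is the root of the current inorder slice — split it at that
value, recurse on the right subtree first, then the left.
Recursive splits:
  root=9; inorder splits into left=[6], right=[10, 12, 13, 27]
  root=27; inorder splits into left=[10, 12, 13], right=[]
  root=13; inorder splits into left=[10, 12], right=[]
  root=10; inorder splits into left=[], right=[12]
  root=12; inorder splits into left=[], right=[]
  root=6; inorder splits into left=[], right=[]
Reconstructed level-order: [9, 6, 27, 13, 10, 12]


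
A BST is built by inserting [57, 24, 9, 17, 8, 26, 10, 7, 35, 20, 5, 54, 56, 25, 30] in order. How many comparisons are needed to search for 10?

Search path for 10: 57 -> 24 -> 9 -> 17 -> 10
Found: True
Comparisons: 5


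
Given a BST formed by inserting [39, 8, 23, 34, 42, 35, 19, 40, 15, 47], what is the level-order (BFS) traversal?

Tree insertion order: [39, 8, 23, 34, 42, 35, 19, 40, 15, 47]
Tree (level-order array): [39, 8, 42, None, 23, 40, 47, 19, 34, None, None, None, None, 15, None, None, 35]
BFS from the root, enqueuing left then right child of each popped node:
  queue [39] -> pop 39, enqueue [8, 42], visited so far: [39]
  queue [8, 42] -> pop 8, enqueue [23], visited so far: [39, 8]
  queue [42, 23] -> pop 42, enqueue [40, 47], visited so far: [39, 8, 42]
  queue [23, 40, 47] -> pop 23, enqueue [19, 34], visited so far: [39, 8, 42, 23]
  queue [40, 47, 19, 34] -> pop 40, enqueue [none], visited so far: [39, 8, 42, 23, 40]
  queue [47, 19, 34] -> pop 47, enqueue [none], visited so far: [39, 8, 42, 23, 40, 47]
  queue [19, 34] -> pop 19, enqueue [15], visited so far: [39, 8, 42, 23, 40, 47, 19]
  queue [34, 15] -> pop 34, enqueue [35], visited so far: [39, 8, 42, 23, 40, 47, 19, 34]
  queue [15, 35] -> pop 15, enqueue [none], visited so far: [39, 8, 42, 23, 40, 47, 19, 34, 15]
  queue [35] -> pop 35, enqueue [none], visited so far: [39, 8, 42, 23, 40, 47, 19, 34, 15, 35]
Result: [39, 8, 42, 23, 40, 47, 19, 34, 15, 35]


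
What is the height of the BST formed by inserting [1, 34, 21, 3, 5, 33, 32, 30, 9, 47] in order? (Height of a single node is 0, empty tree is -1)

Insertion order: [1, 34, 21, 3, 5, 33, 32, 30, 9, 47]
Tree (level-order array): [1, None, 34, 21, 47, 3, 33, None, None, None, 5, 32, None, None, 9, 30]
Compute height bottom-up (empty subtree = -1):
  height(9) = 1 + max(-1, -1) = 0
  height(5) = 1 + max(-1, 0) = 1
  height(3) = 1 + max(-1, 1) = 2
  height(30) = 1 + max(-1, -1) = 0
  height(32) = 1 + max(0, -1) = 1
  height(33) = 1 + max(1, -1) = 2
  height(21) = 1 + max(2, 2) = 3
  height(47) = 1 + max(-1, -1) = 0
  height(34) = 1 + max(3, 0) = 4
  height(1) = 1 + max(-1, 4) = 5
Height = 5


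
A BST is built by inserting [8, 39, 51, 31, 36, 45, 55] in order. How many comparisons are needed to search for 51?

Search path for 51: 8 -> 39 -> 51
Found: True
Comparisons: 3


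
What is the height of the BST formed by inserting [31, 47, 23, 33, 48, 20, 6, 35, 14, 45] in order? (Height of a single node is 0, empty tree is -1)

Insertion order: [31, 47, 23, 33, 48, 20, 6, 35, 14, 45]
Tree (level-order array): [31, 23, 47, 20, None, 33, 48, 6, None, None, 35, None, None, None, 14, None, 45]
Compute height bottom-up (empty subtree = -1):
  height(14) = 1 + max(-1, -1) = 0
  height(6) = 1 + max(-1, 0) = 1
  height(20) = 1 + max(1, -1) = 2
  height(23) = 1 + max(2, -1) = 3
  height(45) = 1 + max(-1, -1) = 0
  height(35) = 1 + max(-1, 0) = 1
  height(33) = 1 + max(-1, 1) = 2
  height(48) = 1 + max(-1, -1) = 0
  height(47) = 1 + max(2, 0) = 3
  height(31) = 1 + max(3, 3) = 4
Height = 4


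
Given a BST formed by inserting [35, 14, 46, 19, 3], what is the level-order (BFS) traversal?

Tree insertion order: [35, 14, 46, 19, 3]
Tree (level-order array): [35, 14, 46, 3, 19]
BFS from the root, enqueuing left then right child of each popped node:
  queue [35] -> pop 35, enqueue [14, 46], visited so far: [35]
  queue [14, 46] -> pop 14, enqueue [3, 19], visited so far: [35, 14]
  queue [46, 3, 19] -> pop 46, enqueue [none], visited so far: [35, 14, 46]
  queue [3, 19] -> pop 3, enqueue [none], visited so far: [35, 14, 46, 3]
  queue [19] -> pop 19, enqueue [none], visited so far: [35, 14, 46, 3, 19]
Result: [35, 14, 46, 3, 19]


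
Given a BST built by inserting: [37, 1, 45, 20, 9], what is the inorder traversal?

Tree insertion order: [37, 1, 45, 20, 9]
Tree (level-order array): [37, 1, 45, None, 20, None, None, 9]
Inorder traversal: [1, 9, 20, 37, 45]


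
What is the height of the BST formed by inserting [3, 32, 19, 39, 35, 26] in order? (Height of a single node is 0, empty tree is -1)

Insertion order: [3, 32, 19, 39, 35, 26]
Tree (level-order array): [3, None, 32, 19, 39, None, 26, 35]
Compute height bottom-up (empty subtree = -1):
  height(26) = 1 + max(-1, -1) = 0
  height(19) = 1 + max(-1, 0) = 1
  height(35) = 1 + max(-1, -1) = 0
  height(39) = 1 + max(0, -1) = 1
  height(32) = 1 + max(1, 1) = 2
  height(3) = 1 + max(-1, 2) = 3
Height = 3


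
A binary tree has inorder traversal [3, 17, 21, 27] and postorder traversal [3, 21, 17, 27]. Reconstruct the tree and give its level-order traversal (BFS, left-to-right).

Inorder:   [3, 17, 21, 27]
Postorder: [3, 21, 17, 27]
Algorithm: postorder visits root last, so walk postorder right-to-left;
each value is the root of the current inorder slice — split it at that
value, recurse on the right subtree first, then the left.
Recursive splits:
  root=27; inorder splits into left=[3, 17, 21], right=[]
  root=17; inorder splits into left=[3], right=[21]
  root=21; inorder splits into left=[], right=[]
  root=3; inorder splits into left=[], right=[]
Reconstructed level-order: [27, 17, 3, 21]


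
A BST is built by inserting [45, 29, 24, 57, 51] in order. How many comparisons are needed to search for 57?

Search path for 57: 45 -> 57
Found: True
Comparisons: 2


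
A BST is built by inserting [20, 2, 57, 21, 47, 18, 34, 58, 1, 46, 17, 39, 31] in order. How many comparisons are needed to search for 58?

Search path for 58: 20 -> 57 -> 58
Found: True
Comparisons: 3


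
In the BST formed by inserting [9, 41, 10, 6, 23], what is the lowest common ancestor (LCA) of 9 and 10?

Tree insertion order: [9, 41, 10, 6, 23]
Tree (level-order array): [9, 6, 41, None, None, 10, None, None, 23]
In a BST, the LCA of p=9, q=10 is the first node v on the
root-to-leaf path with p <= v <= q (go left if both < v, right if both > v).
Walk from root:
  at 9: 9 <= 9 <= 10, this is the LCA
LCA = 9


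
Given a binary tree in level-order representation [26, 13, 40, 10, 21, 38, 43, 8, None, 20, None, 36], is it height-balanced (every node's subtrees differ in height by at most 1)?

Tree (level-order array): [26, 13, 40, 10, 21, 38, 43, 8, None, 20, None, 36]
Definition: a tree is height-balanced if, at every node, |h(left) - h(right)| <= 1 (empty subtree has height -1).
Bottom-up per-node check:
  node 8: h_left=-1, h_right=-1, diff=0 [OK], height=0
  node 10: h_left=0, h_right=-1, diff=1 [OK], height=1
  node 20: h_left=-1, h_right=-1, diff=0 [OK], height=0
  node 21: h_left=0, h_right=-1, diff=1 [OK], height=1
  node 13: h_left=1, h_right=1, diff=0 [OK], height=2
  node 36: h_left=-1, h_right=-1, diff=0 [OK], height=0
  node 38: h_left=0, h_right=-1, diff=1 [OK], height=1
  node 43: h_left=-1, h_right=-1, diff=0 [OK], height=0
  node 40: h_left=1, h_right=0, diff=1 [OK], height=2
  node 26: h_left=2, h_right=2, diff=0 [OK], height=3
All nodes satisfy the balance condition.
Result: Balanced


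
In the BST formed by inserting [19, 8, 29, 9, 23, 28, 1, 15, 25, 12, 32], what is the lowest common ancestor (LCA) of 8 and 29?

Tree insertion order: [19, 8, 29, 9, 23, 28, 1, 15, 25, 12, 32]
Tree (level-order array): [19, 8, 29, 1, 9, 23, 32, None, None, None, 15, None, 28, None, None, 12, None, 25]
In a BST, the LCA of p=8, q=29 is the first node v on the
root-to-leaf path with p <= v <= q (go left if both < v, right if both > v).
Walk from root:
  at 19: 8 <= 19 <= 29, this is the LCA
LCA = 19


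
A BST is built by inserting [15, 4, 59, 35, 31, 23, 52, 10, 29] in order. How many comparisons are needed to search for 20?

Search path for 20: 15 -> 59 -> 35 -> 31 -> 23
Found: False
Comparisons: 5


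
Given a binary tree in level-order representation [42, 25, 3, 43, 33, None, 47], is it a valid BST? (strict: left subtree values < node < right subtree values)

Level-order array: [42, 25, 3, 43, 33, None, 47]
Validate using subtree bounds (lo, hi): at each node, require lo < value < hi,
then recurse left with hi=value and right with lo=value.
Preorder trace (stopping at first violation):
  at node 42 with bounds (-inf, +inf): OK
  at node 25 with bounds (-inf, 42): OK
  at node 43 with bounds (-inf, 25): VIOLATION
Node 43 violates its bound: not (-inf < 43 < 25).
Result: Not a valid BST


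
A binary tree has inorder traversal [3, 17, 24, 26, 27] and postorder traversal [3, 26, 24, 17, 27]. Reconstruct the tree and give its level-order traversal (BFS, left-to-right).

Inorder:   [3, 17, 24, 26, 27]
Postorder: [3, 26, 24, 17, 27]
Algorithm: postorder visits root last, so walk postorder right-to-left;
each value is the root of the current inorder slice — split it at that
value, recurse on the right subtree first, then the left.
Recursive splits:
  root=27; inorder splits into left=[3, 17, 24, 26], right=[]
  root=17; inorder splits into left=[3], right=[24, 26]
  root=24; inorder splits into left=[], right=[26]
  root=26; inorder splits into left=[], right=[]
  root=3; inorder splits into left=[], right=[]
Reconstructed level-order: [27, 17, 3, 24, 26]


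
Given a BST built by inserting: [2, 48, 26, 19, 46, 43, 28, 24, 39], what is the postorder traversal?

Tree insertion order: [2, 48, 26, 19, 46, 43, 28, 24, 39]
Tree (level-order array): [2, None, 48, 26, None, 19, 46, None, 24, 43, None, None, None, 28, None, None, 39]
Postorder traversal: [24, 19, 39, 28, 43, 46, 26, 48, 2]


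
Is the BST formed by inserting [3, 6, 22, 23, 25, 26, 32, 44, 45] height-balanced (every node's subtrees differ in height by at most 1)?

Tree (level-order array): [3, None, 6, None, 22, None, 23, None, 25, None, 26, None, 32, None, 44, None, 45]
Definition: a tree is height-balanced if, at every node, |h(left) - h(right)| <= 1 (empty subtree has height -1).
Bottom-up per-node check:
  node 45: h_left=-1, h_right=-1, diff=0 [OK], height=0
  node 44: h_left=-1, h_right=0, diff=1 [OK], height=1
  node 32: h_left=-1, h_right=1, diff=2 [FAIL (|-1-1|=2 > 1)], height=2
  node 26: h_left=-1, h_right=2, diff=3 [FAIL (|-1-2|=3 > 1)], height=3
  node 25: h_left=-1, h_right=3, diff=4 [FAIL (|-1-3|=4 > 1)], height=4
  node 23: h_left=-1, h_right=4, diff=5 [FAIL (|-1-4|=5 > 1)], height=5
  node 22: h_left=-1, h_right=5, diff=6 [FAIL (|-1-5|=6 > 1)], height=6
  node 6: h_left=-1, h_right=6, diff=7 [FAIL (|-1-6|=7 > 1)], height=7
  node 3: h_left=-1, h_right=7, diff=8 [FAIL (|-1-7|=8 > 1)], height=8
Node 32 violates the condition: |-1 - 1| = 2 > 1.
Result: Not balanced


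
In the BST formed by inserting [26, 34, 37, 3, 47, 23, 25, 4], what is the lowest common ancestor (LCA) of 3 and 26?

Tree insertion order: [26, 34, 37, 3, 47, 23, 25, 4]
Tree (level-order array): [26, 3, 34, None, 23, None, 37, 4, 25, None, 47]
In a BST, the LCA of p=3, q=26 is the first node v on the
root-to-leaf path with p <= v <= q (go left if both < v, right if both > v).
Walk from root:
  at 26: 3 <= 26 <= 26, this is the LCA
LCA = 26


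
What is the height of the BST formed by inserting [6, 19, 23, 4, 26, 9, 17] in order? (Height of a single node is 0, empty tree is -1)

Insertion order: [6, 19, 23, 4, 26, 9, 17]
Tree (level-order array): [6, 4, 19, None, None, 9, 23, None, 17, None, 26]
Compute height bottom-up (empty subtree = -1):
  height(4) = 1 + max(-1, -1) = 0
  height(17) = 1 + max(-1, -1) = 0
  height(9) = 1 + max(-1, 0) = 1
  height(26) = 1 + max(-1, -1) = 0
  height(23) = 1 + max(-1, 0) = 1
  height(19) = 1 + max(1, 1) = 2
  height(6) = 1 + max(0, 2) = 3
Height = 3


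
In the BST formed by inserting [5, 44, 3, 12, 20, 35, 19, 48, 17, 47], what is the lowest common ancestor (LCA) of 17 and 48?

Tree insertion order: [5, 44, 3, 12, 20, 35, 19, 48, 17, 47]
Tree (level-order array): [5, 3, 44, None, None, 12, 48, None, 20, 47, None, 19, 35, None, None, 17]
In a BST, the LCA of p=17, q=48 is the first node v on the
root-to-leaf path with p <= v <= q (go left if both < v, right if both > v).
Walk from root:
  at 5: both 17 and 48 > 5, go right
  at 44: 17 <= 44 <= 48, this is the LCA
LCA = 44


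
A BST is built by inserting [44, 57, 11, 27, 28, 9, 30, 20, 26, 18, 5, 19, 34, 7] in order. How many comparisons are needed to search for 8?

Search path for 8: 44 -> 11 -> 9 -> 5 -> 7
Found: False
Comparisons: 5


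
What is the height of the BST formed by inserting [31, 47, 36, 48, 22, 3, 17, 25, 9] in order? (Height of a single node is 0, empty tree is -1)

Insertion order: [31, 47, 36, 48, 22, 3, 17, 25, 9]
Tree (level-order array): [31, 22, 47, 3, 25, 36, 48, None, 17, None, None, None, None, None, None, 9]
Compute height bottom-up (empty subtree = -1):
  height(9) = 1 + max(-1, -1) = 0
  height(17) = 1 + max(0, -1) = 1
  height(3) = 1 + max(-1, 1) = 2
  height(25) = 1 + max(-1, -1) = 0
  height(22) = 1 + max(2, 0) = 3
  height(36) = 1 + max(-1, -1) = 0
  height(48) = 1 + max(-1, -1) = 0
  height(47) = 1 + max(0, 0) = 1
  height(31) = 1 + max(3, 1) = 4
Height = 4


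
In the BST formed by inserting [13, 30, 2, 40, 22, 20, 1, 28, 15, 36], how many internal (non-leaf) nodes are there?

Tree built from: [13, 30, 2, 40, 22, 20, 1, 28, 15, 36]
Tree (level-order array): [13, 2, 30, 1, None, 22, 40, None, None, 20, 28, 36, None, 15]
Rule: An internal node has at least one child.
Per-node child counts:
  node 13: 2 child(ren)
  node 2: 1 child(ren)
  node 1: 0 child(ren)
  node 30: 2 child(ren)
  node 22: 2 child(ren)
  node 20: 1 child(ren)
  node 15: 0 child(ren)
  node 28: 0 child(ren)
  node 40: 1 child(ren)
  node 36: 0 child(ren)
Matching nodes: [13, 2, 30, 22, 20, 40]
Count of internal (non-leaf) nodes: 6


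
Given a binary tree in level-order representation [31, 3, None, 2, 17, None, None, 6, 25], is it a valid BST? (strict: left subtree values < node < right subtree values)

Level-order array: [31, 3, None, 2, 17, None, None, 6, 25]
Validate using subtree bounds (lo, hi): at each node, require lo < value < hi,
then recurse left with hi=value and right with lo=value.
Preorder trace (stopping at first violation):
  at node 31 with bounds (-inf, +inf): OK
  at node 3 with bounds (-inf, 31): OK
  at node 2 with bounds (-inf, 3): OK
  at node 17 with bounds (3, 31): OK
  at node 6 with bounds (3, 17): OK
  at node 25 with bounds (17, 31): OK
No violation found at any node.
Result: Valid BST


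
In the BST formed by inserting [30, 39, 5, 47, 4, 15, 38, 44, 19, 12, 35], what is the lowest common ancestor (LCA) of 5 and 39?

Tree insertion order: [30, 39, 5, 47, 4, 15, 38, 44, 19, 12, 35]
Tree (level-order array): [30, 5, 39, 4, 15, 38, 47, None, None, 12, 19, 35, None, 44]
In a BST, the LCA of p=5, q=39 is the first node v on the
root-to-leaf path with p <= v <= q (go left if both < v, right if both > v).
Walk from root:
  at 30: 5 <= 30 <= 39, this is the LCA
LCA = 30


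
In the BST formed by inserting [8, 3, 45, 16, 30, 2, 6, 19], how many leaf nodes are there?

Tree built from: [8, 3, 45, 16, 30, 2, 6, 19]
Tree (level-order array): [8, 3, 45, 2, 6, 16, None, None, None, None, None, None, 30, 19]
Rule: A leaf has 0 children.
Per-node child counts:
  node 8: 2 child(ren)
  node 3: 2 child(ren)
  node 2: 0 child(ren)
  node 6: 0 child(ren)
  node 45: 1 child(ren)
  node 16: 1 child(ren)
  node 30: 1 child(ren)
  node 19: 0 child(ren)
Matching nodes: [2, 6, 19]
Count of leaf nodes: 3


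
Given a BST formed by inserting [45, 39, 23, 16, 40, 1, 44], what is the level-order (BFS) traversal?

Tree insertion order: [45, 39, 23, 16, 40, 1, 44]
Tree (level-order array): [45, 39, None, 23, 40, 16, None, None, 44, 1]
BFS from the root, enqueuing left then right child of each popped node:
  queue [45] -> pop 45, enqueue [39], visited so far: [45]
  queue [39] -> pop 39, enqueue [23, 40], visited so far: [45, 39]
  queue [23, 40] -> pop 23, enqueue [16], visited so far: [45, 39, 23]
  queue [40, 16] -> pop 40, enqueue [44], visited so far: [45, 39, 23, 40]
  queue [16, 44] -> pop 16, enqueue [1], visited so far: [45, 39, 23, 40, 16]
  queue [44, 1] -> pop 44, enqueue [none], visited so far: [45, 39, 23, 40, 16, 44]
  queue [1] -> pop 1, enqueue [none], visited so far: [45, 39, 23, 40, 16, 44, 1]
Result: [45, 39, 23, 40, 16, 44, 1]


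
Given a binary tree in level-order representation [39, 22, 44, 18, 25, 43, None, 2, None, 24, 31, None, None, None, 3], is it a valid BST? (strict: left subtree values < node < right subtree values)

Level-order array: [39, 22, 44, 18, 25, 43, None, 2, None, 24, 31, None, None, None, 3]
Validate using subtree bounds (lo, hi): at each node, require lo < value < hi,
then recurse left with hi=value and right with lo=value.
Preorder trace (stopping at first violation):
  at node 39 with bounds (-inf, +inf): OK
  at node 22 with bounds (-inf, 39): OK
  at node 18 with bounds (-inf, 22): OK
  at node 2 with bounds (-inf, 18): OK
  at node 3 with bounds (2, 18): OK
  at node 25 with bounds (22, 39): OK
  at node 24 with bounds (22, 25): OK
  at node 31 with bounds (25, 39): OK
  at node 44 with bounds (39, +inf): OK
  at node 43 with bounds (39, 44): OK
No violation found at any node.
Result: Valid BST


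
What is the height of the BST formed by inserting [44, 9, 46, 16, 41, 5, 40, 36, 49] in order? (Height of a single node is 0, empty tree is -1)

Insertion order: [44, 9, 46, 16, 41, 5, 40, 36, 49]
Tree (level-order array): [44, 9, 46, 5, 16, None, 49, None, None, None, 41, None, None, 40, None, 36]
Compute height bottom-up (empty subtree = -1):
  height(5) = 1 + max(-1, -1) = 0
  height(36) = 1 + max(-1, -1) = 0
  height(40) = 1 + max(0, -1) = 1
  height(41) = 1 + max(1, -1) = 2
  height(16) = 1 + max(-1, 2) = 3
  height(9) = 1 + max(0, 3) = 4
  height(49) = 1 + max(-1, -1) = 0
  height(46) = 1 + max(-1, 0) = 1
  height(44) = 1 + max(4, 1) = 5
Height = 5


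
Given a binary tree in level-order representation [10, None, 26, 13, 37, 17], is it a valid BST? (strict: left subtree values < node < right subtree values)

Level-order array: [10, None, 26, 13, 37, 17]
Validate using subtree bounds (lo, hi): at each node, require lo < value < hi,
then recurse left with hi=value and right with lo=value.
Preorder trace (stopping at first violation):
  at node 10 with bounds (-inf, +inf): OK
  at node 26 with bounds (10, +inf): OK
  at node 13 with bounds (10, 26): OK
  at node 17 with bounds (10, 13): VIOLATION
Node 17 violates its bound: not (10 < 17 < 13).
Result: Not a valid BST


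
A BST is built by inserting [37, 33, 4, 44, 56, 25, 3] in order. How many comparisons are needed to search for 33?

Search path for 33: 37 -> 33
Found: True
Comparisons: 2


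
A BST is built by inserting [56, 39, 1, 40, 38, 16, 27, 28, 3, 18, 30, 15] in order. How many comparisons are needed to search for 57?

Search path for 57: 56
Found: False
Comparisons: 1


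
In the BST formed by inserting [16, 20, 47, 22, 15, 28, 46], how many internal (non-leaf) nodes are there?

Tree built from: [16, 20, 47, 22, 15, 28, 46]
Tree (level-order array): [16, 15, 20, None, None, None, 47, 22, None, None, 28, None, 46]
Rule: An internal node has at least one child.
Per-node child counts:
  node 16: 2 child(ren)
  node 15: 0 child(ren)
  node 20: 1 child(ren)
  node 47: 1 child(ren)
  node 22: 1 child(ren)
  node 28: 1 child(ren)
  node 46: 0 child(ren)
Matching nodes: [16, 20, 47, 22, 28]
Count of internal (non-leaf) nodes: 5


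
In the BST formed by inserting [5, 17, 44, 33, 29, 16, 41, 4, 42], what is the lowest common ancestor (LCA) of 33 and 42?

Tree insertion order: [5, 17, 44, 33, 29, 16, 41, 4, 42]
Tree (level-order array): [5, 4, 17, None, None, 16, 44, None, None, 33, None, 29, 41, None, None, None, 42]
In a BST, the LCA of p=33, q=42 is the first node v on the
root-to-leaf path with p <= v <= q (go left if both < v, right if both > v).
Walk from root:
  at 5: both 33 and 42 > 5, go right
  at 17: both 33 and 42 > 17, go right
  at 44: both 33 and 42 < 44, go left
  at 33: 33 <= 33 <= 42, this is the LCA
LCA = 33


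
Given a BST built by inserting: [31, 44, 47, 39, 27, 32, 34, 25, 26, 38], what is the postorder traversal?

Tree insertion order: [31, 44, 47, 39, 27, 32, 34, 25, 26, 38]
Tree (level-order array): [31, 27, 44, 25, None, 39, 47, None, 26, 32, None, None, None, None, None, None, 34, None, 38]
Postorder traversal: [26, 25, 27, 38, 34, 32, 39, 47, 44, 31]


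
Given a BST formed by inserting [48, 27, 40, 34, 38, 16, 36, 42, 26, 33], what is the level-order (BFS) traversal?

Tree insertion order: [48, 27, 40, 34, 38, 16, 36, 42, 26, 33]
Tree (level-order array): [48, 27, None, 16, 40, None, 26, 34, 42, None, None, 33, 38, None, None, None, None, 36]
BFS from the root, enqueuing left then right child of each popped node:
  queue [48] -> pop 48, enqueue [27], visited so far: [48]
  queue [27] -> pop 27, enqueue [16, 40], visited so far: [48, 27]
  queue [16, 40] -> pop 16, enqueue [26], visited so far: [48, 27, 16]
  queue [40, 26] -> pop 40, enqueue [34, 42], visited so far: [48, 27, 16, 40]
  queue [26, 34, 42] -> pop 26, enqueue [none], visited so far: [48, 27, 16, 40, 26]
  queue [34, 42] -> pop 34, enqueue [33, 38], visited so far: [48, 27, 16, 40, 26, 34]
  queue [42, 33, 38] -> pop 42, enqueue [none], visited so far: [48, 27, 16, 40, 26, 34, 42]
  queue [33, 38] -> pop 33, enqueue [none], visited so far: [48, 27, 16, 40, 26, 34, 42, 33]
  queue [38] -> pop 38, enqueue [36], visited so far: [48, 27, 16, 40, 26, 34, 42, 33, 38]
  queue [36] -> pop 36, enqueue [none], visited so far: [48, 27, 16, 40, 26, 34, 42, 33, 38, 36]
Result: [48, 27, 16, 40, 26, 34, 42, 33, 38, 36]


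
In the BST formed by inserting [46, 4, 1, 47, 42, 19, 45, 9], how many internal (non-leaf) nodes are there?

Tree built from: [46, 4, 1, 47, 42, 19, 45, 9]
Tree (level-order array): [46, 4, 47, 1, 42, None, None, None, None, 19, 45, 9]
Rule: An internal node has at least one child.
Per-node child counts:
  node 46: 2 child(ren)
  node 4: 2 child(ren)
  node 1: 0 child(ren)
  node 42: 2 child(ren)
  node 19: 1 child(ren)
  node 9: 0 child(ren)
  node 45: 0 child(ren)
  node 47: 0 child(ren)
Matching nodes: [46, 4, 42, 19]
Count of internal (non-leaf) nodes: 4


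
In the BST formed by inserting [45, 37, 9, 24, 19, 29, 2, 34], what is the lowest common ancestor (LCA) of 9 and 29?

Tree insertion order: [45, 37, 9, 24, 19, 29, 2, 34]
Tree (level-order array): [45, 37, None, 9, None, 2, 24, None, None, 19, 29, None, None, None, 34]
In a BST, the LCA of p=9, q=29 is the first node v on the
root-to-leaf path with p <= v <= q (go left if both < v, right if both > v).
Walk from root:
  at 45: both 9 and 29 < 45, go left
  at 37: both 9 and 29 < 37, go left
  at 9: 9 <= 9 <= 29, this is the LCA
LCA = 9


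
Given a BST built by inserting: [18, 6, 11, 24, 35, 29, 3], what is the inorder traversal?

Tree insertion order: [18, 6, 11, 24, 35, 29, 3]
Tree (level-order array): [18, 6, 24, 3, 11, None, 35, None, None, None, None, 29]
Inorder traversal: [3, 6, 11, 18, 24, 29, 35]


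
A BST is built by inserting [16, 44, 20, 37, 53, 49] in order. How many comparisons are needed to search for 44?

Search path for 44: 16 -> 44
Found: True
Comparisons: 2


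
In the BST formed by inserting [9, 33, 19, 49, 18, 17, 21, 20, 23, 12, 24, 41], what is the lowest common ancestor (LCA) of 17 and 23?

Tree insertion order: [9, 33, 19, 49, 18, 17, 21, 20, 23, 12, 24, 41]
Tree (level-order array): [9, None, 33, 19, 49, 18, 21, 41, None, 17, None, 20, 23, None, None, 12, None, None, None, None, 24]
In a BST, the LCA of p=17, q=23 is the first node v on the
root-to-leaf path with p <= v <= q (go left if both < v, right if both > v).
Walk from root:
  at 9: both 17 and 23 > 9, go right
  at 33: both 17 and 23 < 33, go left
  at 19: 17 <= 19 <= 23, this is the LCA
LCA = 19


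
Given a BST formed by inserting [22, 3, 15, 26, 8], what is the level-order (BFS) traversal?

Tree insertion order: [22, 3, 15, 26, 8]
Tree (level-order array): [22, 3, 26, None, 15, None, None, 8]
BFS from the root, enqueuing left then right child of each popped node:
  queue [22] -> pop 22, enqueue [3, 26], visited so far: [22]
  queue [3, 26] -> pop 3, enqueue [15], visited so far: [22, 3]
  queue [26, 15] -> pop 26, enqueue [none], visited so far: [22, 3, 26]
  queue [15] -> pop 15, enqueue [8], visited so far: [22, 3, 26, 15]
  queue [8] -> pop 8, enqueue [none], visited so far: [22, 3, 26, 15, 8]
Result: [22, 3, 26, 15, 8]


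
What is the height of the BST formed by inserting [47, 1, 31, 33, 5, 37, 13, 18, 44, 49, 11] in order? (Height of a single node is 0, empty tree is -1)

Insertion order: [47, 1, 31, 33, 5, 37, 13, 18, 44, 49, 11]
Tree (level-order array): [47, 1, 49, None, 31, None, None, 5, 33, None, 13, None, 37, 11, 18, None, 44]
Compute height bottom-up (empty subtree = -1):
  height(11) = 1 + max(-1, -1) = 0
  height(18) = 1 + max(-1, -1) = 0
  height(13) = 1 + max(0, 0) = 1
  height(5) = 1 + max(-1, 1) = 2
  height(44) = 1 + max(-1, -1) = 0
  height(37) = 1 + max(-1, 0) = 1
  height(33) = 1 + max(-1, 1) = 2
  height(31) = 1 + max(2, 2) = 3
  height(1) = 1 + max(-1, 3) = 4
  height(49) = 1 + max(-1, -1) = 0
  height(47) = 1 + max(4, 0) = 5
Height = 5


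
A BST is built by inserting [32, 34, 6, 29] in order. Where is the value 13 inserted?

Starting tree (level order): [32, 6, 34, None, 29]
Insertion path: 32 -> 6 -> 29
Result: insert 13 as left child of 29
Final tree (level order): [32, 6, 34, None, 29, None, None, 13]


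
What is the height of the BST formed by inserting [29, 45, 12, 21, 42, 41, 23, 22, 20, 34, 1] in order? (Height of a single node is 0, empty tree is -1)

Insertion order: [29, 45, 12, 21, 42, 41, 23, 22, 20, 34, 1]
Tree (level-order array): [29, 12, 45, 1, 21, 42, None, None, None, 20, 23, 41, None, None, None, 22, None, 34]
Compute height bottom-up (empty subtree = -1):
  height(1) = 1 + max(-1, -1) = 0
  height(20) = 1 + max(-1, -1) = 0
  height(22) = 1 + max(-1, -1) = 0
  height(23) = 1 + max(0, -1) = 1
  height(21) = 1 + max(0, 1) = 2
  height(12) = 1 + max(0, 2) = 3
  height(34) = 1 + max(-1, -1) = 0
  height(41) = 1 + max(0, -1) = 1
  height(42) = 1 + max(1, -1) = 2
  height(45) = 1 + max(2, -1) = 3
  height(29) = 1 + max(3, 3) = 4
Height = 4


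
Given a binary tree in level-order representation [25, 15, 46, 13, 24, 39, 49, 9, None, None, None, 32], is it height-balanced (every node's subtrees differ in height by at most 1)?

Tree (level-order array): [25, 15, 46, 13, 24, 39, 49, 9, None, None, None, 32]
Definition: a tree is height-balanced if, at every node, |h(left) - h(right)| <= 1 (empty subtree has height -1).
Bottom-up per-node check:
  node 9: h_left=-1, h_right=-1, diff=0 [OK], height=0
  node 13: h_left=0, h_right=-1, diff=1 [OK], height=1
  node 24: h_left=-1, h_right=-1, diff=0 [OK], height=0
  node 15: h_left=1, h_right=0, diff=1 [OK], height=2
  node 32: h_left=-1, h_right=-1, diff=0 [OK], height=0
  node 39: h_left=0, h_right=-1, diff=1 [OK], height=1
  node 49: h_left=-1, h_right=-1, diff=0 [OK], height=0
  node 46: h_left=1, h_right=0, diff=1 [OK], height=2
  node 25: h_left=2, h_right=2, diff=0 [OK], height=3
All nodes satisfy the balance condition.
Result: Balanced


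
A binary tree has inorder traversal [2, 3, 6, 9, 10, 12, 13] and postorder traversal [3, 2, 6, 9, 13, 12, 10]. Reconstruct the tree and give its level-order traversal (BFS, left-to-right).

Inorder:   [2, 3, 6, 9, 10, 12, 13]
Postorder: [3, 2, 6, 9, 13, 12, 10]
Algorithm: postorder visits root last, so walk postorder right-to-left;
each value is the root of the current inorder slice — split it at that
value, recurse on the right subtree first, then the left.
Recursive splits:
  root=10; inorder splits into left=[2, 3, 6, 9], right=[12, 13]
  root=12; inorder splits into left=[], right=[13]
  root=13; inorder splits into left=[], right=[]
  root=9; inorder splits into left=[2, 3, 6], right=[]
  root=6; inorder splits into left=[2, 3], right=[]
  root=2; inorder splits into left=[], right=[3]
  root=3; inorder splits into left=[], right=[]
Reconstructed level-order: [10, 9, 12, 6, 13, 2, 3]


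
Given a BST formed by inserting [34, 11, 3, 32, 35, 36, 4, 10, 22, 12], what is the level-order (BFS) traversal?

Tree insertion order: [34, 11, 3, 32, 35, 36, 4, 10, 22, 12]
Tree (level-order array): [34, 11, 35, 3, 32, None, 36, None, 4, 22, None, None, None, None, 10, 12]
BFS from the root, enqueuing left then right child of each popped node:
  queue [34] -> pop 34, enqueue [11, 35], visited so far: [34]
  queue [11, 35] -> pop 11, enqueue [3, 32], visited so far: [34, 11]
  queue [35, 3, 32] -> pop 35, enqueue [36], visited so far: [34, 11, 35]
  queue [3, 32, 36] -> pop 3, enqueue [4], visited so far: [34, 11, 35, 3]
  queue [32, 36, 4] -> pop 32, enqueue [22], visited so far: [34, 11, 35, 3, 32]
  queue [36, 4, 22] -> pop 36, enqueue [none], visited so far: [34, 11, 35, 3, 32, 36]
  queue [4, 22] -> pop 4, enqueue [10], visited so far: [34, 11, 35, 3, 32, 36, 4]
  queue [22, 10] -> pop 22, enqueue [12], visited so far: [34, 11, 35, 3, 32, 36, 4, 22]
  queue [10, 12] -> pop 10, enqueue [none], visited so far: [34, 11, 35, 3, 32, 36, 4, 22, 10]
  queue [12] -> pop 12, enqueue [none], visited so far: [34, 11, 35, 3, 32, 36, 4, 22, 10, 12]
Result: [34, 11, 35, 3, 32, 36, 4, 22, 10, 12]


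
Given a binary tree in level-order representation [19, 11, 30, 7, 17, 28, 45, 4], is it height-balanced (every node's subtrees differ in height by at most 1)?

Tree (level-order array): [19, 11, 30, 7, 17, 28, 45, 4]
Definition: a tree is height-balanced if, at every node, |h(left) - h(right)| <= 1 (empty subtree has height -1).
Bottom-up per-node check:
  node 4: h_left=-1, h_right=-1, diff=0 [OK], height=0
  node 7: h_left=0, h_right=-1, diff=1 [OK], height=1
  node 17: h_left=-1, h_right=-1, diff=0 [OK], height=0
  node 11: h_left=1, h_right=0, diff=1 [OK], height=2
  node 28: h_left=-1, h_right=-1, diff=0 [OK], height=0
  node 45: h_left=-1, h_right=-1, diff=0 [OK], height=0
  node 30: h_left=0, h_right=0, diff=0 [OK], height=1
  node 19: h_left=2, h_right=1, diff=1 [OK], height=3
All nodes satisfy the balance condition.
Result: Balanced
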